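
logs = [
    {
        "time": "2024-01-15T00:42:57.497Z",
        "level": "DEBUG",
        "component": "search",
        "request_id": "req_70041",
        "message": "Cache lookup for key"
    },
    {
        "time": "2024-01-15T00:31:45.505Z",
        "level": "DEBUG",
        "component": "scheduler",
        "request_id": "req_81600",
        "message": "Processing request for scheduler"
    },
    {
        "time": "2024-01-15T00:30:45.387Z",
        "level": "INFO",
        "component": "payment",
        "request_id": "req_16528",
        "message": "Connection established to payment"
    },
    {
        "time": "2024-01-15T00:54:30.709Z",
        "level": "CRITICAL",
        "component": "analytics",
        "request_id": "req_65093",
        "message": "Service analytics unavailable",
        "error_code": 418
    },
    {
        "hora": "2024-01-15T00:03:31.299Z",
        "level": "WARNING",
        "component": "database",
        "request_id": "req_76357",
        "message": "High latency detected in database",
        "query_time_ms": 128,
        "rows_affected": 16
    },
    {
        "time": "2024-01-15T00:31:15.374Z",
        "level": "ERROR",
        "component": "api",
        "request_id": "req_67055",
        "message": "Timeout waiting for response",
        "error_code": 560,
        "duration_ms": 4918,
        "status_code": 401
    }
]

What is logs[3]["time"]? "2024-01-15T00:54:30.709Z"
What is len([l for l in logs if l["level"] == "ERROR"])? 1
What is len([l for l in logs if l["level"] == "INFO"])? 1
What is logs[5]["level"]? "ERROR"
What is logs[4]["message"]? "High latency detected in database"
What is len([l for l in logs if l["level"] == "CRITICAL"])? 1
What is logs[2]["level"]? "INFO"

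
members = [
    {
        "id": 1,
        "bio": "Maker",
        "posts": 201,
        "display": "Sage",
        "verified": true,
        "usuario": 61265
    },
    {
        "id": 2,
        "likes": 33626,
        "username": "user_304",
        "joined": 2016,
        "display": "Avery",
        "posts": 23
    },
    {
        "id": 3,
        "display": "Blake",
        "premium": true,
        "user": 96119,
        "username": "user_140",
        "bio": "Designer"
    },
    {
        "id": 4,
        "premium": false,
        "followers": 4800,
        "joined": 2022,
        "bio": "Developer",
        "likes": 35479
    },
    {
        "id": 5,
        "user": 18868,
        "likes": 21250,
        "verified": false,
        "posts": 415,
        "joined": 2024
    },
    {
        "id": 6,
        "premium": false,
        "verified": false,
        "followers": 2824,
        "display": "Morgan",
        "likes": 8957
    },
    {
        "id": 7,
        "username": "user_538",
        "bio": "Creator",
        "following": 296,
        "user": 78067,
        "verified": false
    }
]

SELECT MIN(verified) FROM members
False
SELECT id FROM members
[1, 2, 3, 4, 5, 6, 7]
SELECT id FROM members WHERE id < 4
[1, 2, 3]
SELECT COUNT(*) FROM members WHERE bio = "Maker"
1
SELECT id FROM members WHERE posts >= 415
[5]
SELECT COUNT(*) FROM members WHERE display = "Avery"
1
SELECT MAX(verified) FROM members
True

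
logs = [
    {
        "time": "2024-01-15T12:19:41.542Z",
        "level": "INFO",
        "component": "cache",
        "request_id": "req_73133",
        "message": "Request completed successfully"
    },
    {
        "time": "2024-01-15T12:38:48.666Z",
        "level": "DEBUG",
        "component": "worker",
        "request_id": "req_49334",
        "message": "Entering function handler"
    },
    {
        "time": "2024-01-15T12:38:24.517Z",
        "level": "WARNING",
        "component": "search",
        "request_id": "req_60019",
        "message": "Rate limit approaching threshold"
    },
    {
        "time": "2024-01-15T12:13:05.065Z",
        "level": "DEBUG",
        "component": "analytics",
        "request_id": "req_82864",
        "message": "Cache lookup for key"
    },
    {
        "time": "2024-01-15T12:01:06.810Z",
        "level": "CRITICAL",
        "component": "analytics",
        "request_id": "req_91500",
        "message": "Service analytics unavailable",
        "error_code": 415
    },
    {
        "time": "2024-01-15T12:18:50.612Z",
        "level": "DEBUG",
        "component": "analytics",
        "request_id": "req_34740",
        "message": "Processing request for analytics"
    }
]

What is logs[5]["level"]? "DEBUG"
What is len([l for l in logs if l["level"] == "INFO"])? 1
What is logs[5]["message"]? "Processing request for analytics"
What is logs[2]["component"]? "search"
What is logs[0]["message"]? "Request completed successfully"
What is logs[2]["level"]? "WARNING"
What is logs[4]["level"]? "CRITICAL"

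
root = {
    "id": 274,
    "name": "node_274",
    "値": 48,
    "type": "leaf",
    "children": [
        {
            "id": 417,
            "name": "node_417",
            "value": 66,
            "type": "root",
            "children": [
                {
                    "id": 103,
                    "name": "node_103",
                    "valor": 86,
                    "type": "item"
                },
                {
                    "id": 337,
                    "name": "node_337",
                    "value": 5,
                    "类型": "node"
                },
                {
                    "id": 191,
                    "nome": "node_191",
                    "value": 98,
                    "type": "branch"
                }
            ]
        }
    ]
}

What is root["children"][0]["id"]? 417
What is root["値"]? 48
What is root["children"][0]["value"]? 66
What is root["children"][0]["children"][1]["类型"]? "node"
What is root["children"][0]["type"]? "root"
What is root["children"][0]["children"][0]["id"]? 103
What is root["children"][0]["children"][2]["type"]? "branch"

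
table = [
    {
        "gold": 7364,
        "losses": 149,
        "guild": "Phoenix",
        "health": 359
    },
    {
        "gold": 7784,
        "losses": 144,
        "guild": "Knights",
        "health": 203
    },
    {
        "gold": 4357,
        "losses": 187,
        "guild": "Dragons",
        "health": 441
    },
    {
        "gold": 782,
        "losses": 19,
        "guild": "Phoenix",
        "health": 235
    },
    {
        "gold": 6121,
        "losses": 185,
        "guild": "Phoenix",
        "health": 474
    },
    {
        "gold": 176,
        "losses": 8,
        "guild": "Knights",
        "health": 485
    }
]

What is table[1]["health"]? 203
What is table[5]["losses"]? 8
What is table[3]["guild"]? "Phoenix"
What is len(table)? 6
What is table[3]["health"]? 235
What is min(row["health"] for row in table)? 203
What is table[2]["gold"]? 4357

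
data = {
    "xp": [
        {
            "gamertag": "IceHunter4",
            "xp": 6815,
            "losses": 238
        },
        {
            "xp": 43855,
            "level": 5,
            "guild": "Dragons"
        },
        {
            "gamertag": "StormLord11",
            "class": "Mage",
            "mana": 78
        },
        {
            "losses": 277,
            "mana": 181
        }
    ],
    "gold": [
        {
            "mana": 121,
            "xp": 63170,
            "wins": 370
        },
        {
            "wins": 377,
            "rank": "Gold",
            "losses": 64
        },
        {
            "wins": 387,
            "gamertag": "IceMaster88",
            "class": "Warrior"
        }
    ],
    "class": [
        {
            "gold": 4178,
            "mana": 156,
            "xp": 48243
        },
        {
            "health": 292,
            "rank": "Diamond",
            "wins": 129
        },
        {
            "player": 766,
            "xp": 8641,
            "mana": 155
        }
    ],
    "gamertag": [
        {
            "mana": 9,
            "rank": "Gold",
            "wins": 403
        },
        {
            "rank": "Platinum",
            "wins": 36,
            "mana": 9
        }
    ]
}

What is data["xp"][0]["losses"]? 238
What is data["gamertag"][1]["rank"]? "Platinum"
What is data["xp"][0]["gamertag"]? "IceHunter4"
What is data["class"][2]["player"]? 766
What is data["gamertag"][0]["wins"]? 403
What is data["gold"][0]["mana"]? 121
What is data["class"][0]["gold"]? 4178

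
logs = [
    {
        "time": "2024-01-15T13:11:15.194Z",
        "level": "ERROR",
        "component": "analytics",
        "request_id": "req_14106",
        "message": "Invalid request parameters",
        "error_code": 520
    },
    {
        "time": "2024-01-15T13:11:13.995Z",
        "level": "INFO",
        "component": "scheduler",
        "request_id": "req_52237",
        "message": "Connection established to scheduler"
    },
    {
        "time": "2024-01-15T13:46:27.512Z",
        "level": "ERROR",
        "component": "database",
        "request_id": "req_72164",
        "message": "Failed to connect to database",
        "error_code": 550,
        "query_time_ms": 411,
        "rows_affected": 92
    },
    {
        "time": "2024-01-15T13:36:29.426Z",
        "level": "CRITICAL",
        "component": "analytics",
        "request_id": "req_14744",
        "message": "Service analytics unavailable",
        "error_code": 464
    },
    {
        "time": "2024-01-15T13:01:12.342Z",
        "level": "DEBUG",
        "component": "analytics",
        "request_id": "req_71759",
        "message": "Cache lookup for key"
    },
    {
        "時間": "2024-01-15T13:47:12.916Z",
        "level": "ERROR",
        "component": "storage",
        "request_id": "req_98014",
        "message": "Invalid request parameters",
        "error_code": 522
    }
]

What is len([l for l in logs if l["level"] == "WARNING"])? 0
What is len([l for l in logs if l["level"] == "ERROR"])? 3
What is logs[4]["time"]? "2024-01-15T13:01:12.342Z"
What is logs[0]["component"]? "analytics"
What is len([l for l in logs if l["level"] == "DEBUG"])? 1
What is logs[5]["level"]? "ERROR"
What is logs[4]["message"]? "Cache lookup for key"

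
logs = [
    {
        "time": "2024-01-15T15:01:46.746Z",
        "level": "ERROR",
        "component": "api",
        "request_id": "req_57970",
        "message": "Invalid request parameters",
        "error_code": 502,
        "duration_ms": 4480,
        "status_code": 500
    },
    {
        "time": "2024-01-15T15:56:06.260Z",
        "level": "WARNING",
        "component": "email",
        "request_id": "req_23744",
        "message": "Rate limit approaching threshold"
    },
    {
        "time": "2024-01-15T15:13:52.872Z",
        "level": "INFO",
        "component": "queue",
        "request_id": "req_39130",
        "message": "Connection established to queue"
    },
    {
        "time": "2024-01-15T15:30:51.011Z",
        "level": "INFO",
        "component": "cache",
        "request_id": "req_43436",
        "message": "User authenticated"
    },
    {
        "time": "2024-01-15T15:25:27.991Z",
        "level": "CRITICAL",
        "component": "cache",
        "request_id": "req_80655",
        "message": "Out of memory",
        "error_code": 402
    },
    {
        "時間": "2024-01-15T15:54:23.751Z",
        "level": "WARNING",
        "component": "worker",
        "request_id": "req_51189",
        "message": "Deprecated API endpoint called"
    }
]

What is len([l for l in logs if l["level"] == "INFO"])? 2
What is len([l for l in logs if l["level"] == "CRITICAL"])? 1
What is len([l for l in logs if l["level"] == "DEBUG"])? 0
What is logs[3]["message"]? "User authenticated"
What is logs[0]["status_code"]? 500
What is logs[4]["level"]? "CRITICAL"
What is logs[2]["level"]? "INFO"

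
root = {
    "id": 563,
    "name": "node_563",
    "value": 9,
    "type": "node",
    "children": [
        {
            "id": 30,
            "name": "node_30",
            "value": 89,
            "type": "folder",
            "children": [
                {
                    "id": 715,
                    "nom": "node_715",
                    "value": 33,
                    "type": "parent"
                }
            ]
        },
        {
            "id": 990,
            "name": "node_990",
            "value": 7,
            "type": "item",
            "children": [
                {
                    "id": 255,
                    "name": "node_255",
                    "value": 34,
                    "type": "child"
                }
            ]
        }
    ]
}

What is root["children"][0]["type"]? "folder"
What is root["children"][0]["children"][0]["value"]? 33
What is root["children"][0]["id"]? 30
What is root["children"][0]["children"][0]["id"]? 715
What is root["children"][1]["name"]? "node_990"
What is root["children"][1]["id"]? 990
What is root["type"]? "node"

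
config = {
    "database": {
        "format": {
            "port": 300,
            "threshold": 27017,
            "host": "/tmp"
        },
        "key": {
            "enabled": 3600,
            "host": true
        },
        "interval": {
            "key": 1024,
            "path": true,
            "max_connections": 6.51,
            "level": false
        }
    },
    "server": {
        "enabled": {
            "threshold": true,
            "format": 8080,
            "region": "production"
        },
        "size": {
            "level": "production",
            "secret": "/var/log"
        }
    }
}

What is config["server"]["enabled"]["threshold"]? True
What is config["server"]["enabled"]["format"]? 8080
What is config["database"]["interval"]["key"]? 1024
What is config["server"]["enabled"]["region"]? "production"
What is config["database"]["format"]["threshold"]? 27017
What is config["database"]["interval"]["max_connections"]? 6.51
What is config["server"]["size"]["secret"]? "/var/log"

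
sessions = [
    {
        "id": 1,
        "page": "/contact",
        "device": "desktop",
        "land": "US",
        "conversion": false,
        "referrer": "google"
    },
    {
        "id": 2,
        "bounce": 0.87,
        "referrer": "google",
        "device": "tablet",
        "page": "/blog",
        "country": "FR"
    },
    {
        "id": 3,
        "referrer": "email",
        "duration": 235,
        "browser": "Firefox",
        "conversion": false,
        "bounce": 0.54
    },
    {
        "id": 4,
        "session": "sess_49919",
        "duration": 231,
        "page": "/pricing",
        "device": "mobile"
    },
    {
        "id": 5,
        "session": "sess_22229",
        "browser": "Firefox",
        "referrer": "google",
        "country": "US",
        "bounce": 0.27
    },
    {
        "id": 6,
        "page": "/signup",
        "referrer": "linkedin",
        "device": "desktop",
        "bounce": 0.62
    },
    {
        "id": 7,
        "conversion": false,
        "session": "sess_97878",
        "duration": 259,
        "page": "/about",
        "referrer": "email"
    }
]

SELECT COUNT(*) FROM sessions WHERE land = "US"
1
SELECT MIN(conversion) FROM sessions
False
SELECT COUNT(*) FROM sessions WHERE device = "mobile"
1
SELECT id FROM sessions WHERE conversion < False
[]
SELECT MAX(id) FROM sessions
7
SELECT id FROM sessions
[1, 2, 3, 4, 5, 6, 7]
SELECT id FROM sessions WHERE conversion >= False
[1, 3, 7]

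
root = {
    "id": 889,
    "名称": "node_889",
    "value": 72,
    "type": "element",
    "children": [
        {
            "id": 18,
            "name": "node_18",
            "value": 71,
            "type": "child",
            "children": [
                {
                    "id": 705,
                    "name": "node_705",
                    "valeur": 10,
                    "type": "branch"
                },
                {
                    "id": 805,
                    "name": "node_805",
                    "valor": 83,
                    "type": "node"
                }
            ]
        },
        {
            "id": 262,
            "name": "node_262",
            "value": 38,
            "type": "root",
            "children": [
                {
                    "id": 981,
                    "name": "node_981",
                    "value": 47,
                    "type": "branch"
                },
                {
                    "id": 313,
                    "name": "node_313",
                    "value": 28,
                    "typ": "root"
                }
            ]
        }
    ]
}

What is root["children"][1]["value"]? 38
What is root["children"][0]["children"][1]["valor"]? 83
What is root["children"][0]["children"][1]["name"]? "node_805"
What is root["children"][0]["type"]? "child"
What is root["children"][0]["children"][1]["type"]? "node"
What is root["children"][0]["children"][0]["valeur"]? 10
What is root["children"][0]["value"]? 71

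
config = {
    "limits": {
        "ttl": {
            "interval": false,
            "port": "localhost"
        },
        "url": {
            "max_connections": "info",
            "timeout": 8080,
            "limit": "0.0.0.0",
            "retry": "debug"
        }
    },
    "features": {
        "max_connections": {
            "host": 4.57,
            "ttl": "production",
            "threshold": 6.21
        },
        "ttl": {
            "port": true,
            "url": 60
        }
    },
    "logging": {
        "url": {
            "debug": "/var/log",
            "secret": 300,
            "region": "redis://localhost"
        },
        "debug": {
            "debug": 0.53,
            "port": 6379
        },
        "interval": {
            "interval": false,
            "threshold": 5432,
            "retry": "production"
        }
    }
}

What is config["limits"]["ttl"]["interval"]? False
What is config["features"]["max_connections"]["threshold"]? 6.21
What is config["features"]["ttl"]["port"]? True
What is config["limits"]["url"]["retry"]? "debug"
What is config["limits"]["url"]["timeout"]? 8080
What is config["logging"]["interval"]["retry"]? "production"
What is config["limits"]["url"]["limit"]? "0.0.0.0"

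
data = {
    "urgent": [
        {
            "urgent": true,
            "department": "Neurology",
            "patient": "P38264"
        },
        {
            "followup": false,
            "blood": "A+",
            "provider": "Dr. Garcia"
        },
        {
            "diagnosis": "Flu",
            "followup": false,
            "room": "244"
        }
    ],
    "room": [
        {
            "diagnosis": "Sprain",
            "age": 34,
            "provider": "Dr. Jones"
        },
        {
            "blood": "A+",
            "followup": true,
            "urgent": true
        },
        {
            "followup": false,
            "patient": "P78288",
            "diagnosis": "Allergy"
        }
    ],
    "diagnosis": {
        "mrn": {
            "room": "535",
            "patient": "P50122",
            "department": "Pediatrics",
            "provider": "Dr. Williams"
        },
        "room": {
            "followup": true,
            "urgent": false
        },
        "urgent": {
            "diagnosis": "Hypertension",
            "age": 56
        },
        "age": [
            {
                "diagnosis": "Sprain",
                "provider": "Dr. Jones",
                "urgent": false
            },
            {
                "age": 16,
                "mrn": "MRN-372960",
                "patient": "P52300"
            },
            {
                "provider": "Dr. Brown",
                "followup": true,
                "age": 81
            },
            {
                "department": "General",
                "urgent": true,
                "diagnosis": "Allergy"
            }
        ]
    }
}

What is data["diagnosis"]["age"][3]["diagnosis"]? "Allergy"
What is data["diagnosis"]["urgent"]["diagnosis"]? "Hypertension"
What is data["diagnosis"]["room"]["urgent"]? False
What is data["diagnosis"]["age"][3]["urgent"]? True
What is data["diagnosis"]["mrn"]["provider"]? "Dr. Williams"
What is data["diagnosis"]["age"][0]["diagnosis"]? "Sprain"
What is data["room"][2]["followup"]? False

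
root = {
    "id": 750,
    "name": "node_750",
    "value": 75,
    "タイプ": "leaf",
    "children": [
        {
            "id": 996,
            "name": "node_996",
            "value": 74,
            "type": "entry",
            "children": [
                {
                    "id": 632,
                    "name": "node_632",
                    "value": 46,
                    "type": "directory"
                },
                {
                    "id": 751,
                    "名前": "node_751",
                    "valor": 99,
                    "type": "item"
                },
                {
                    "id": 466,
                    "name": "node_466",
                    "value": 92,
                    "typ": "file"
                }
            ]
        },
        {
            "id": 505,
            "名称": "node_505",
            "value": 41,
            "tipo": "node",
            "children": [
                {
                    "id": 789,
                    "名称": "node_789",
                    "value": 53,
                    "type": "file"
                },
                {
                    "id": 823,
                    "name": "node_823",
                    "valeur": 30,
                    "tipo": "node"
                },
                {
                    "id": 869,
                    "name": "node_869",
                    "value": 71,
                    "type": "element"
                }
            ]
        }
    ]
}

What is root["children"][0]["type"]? "entry"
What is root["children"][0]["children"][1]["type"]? "item"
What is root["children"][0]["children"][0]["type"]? "directory"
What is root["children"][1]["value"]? 41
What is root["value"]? 75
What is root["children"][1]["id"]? 505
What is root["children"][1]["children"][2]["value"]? 71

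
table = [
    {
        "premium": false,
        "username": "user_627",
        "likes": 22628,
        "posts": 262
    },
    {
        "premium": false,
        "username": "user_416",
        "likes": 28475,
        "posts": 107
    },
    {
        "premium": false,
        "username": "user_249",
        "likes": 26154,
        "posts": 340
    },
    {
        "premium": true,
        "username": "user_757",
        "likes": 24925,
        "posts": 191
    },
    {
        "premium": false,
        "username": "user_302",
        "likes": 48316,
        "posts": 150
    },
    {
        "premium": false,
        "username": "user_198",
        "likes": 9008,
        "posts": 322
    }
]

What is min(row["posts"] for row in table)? 107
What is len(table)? 6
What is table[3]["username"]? "user_757"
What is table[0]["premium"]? False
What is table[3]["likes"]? 24925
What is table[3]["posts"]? 191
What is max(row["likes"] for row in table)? 48316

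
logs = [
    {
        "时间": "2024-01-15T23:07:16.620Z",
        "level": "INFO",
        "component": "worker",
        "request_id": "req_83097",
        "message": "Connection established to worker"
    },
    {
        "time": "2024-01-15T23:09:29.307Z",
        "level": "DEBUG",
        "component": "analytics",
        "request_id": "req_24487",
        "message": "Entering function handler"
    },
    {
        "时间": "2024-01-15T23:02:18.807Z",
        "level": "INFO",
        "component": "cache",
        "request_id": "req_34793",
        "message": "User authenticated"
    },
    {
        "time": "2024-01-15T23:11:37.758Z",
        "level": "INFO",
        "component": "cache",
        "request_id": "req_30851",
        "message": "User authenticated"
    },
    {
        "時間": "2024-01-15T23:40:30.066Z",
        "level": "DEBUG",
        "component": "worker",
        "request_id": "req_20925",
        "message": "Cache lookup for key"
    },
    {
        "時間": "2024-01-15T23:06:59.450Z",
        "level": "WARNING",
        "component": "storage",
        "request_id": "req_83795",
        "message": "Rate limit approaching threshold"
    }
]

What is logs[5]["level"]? "WARNING"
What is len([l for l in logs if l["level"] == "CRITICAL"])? 0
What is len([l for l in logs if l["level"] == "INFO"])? 3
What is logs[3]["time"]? "2024-01-15T23:11:37.758Z"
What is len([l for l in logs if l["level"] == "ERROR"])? 0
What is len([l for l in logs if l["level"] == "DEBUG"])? 2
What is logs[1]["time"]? "2024-01-15T23:09:29.307Z"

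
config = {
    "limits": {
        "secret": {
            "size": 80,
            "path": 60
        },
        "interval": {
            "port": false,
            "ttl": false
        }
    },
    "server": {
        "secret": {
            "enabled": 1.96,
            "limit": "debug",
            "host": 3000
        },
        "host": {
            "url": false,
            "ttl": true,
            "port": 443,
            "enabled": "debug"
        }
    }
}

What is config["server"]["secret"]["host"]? 3000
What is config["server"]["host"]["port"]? 443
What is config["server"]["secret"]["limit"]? "debug"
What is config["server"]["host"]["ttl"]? True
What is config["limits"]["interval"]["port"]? False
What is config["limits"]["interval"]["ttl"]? False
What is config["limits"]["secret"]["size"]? 80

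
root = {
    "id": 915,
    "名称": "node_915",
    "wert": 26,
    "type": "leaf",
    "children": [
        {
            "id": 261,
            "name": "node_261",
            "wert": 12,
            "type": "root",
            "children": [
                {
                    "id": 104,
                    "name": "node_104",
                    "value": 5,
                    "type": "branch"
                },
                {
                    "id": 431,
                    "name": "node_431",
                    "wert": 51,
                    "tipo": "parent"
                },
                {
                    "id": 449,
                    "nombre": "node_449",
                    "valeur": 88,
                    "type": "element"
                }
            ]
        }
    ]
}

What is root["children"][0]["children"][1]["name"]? "node_431"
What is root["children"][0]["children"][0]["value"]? 5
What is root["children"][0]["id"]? 261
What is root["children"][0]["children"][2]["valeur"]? 88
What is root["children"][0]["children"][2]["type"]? "element"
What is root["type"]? "leaf"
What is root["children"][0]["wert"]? 12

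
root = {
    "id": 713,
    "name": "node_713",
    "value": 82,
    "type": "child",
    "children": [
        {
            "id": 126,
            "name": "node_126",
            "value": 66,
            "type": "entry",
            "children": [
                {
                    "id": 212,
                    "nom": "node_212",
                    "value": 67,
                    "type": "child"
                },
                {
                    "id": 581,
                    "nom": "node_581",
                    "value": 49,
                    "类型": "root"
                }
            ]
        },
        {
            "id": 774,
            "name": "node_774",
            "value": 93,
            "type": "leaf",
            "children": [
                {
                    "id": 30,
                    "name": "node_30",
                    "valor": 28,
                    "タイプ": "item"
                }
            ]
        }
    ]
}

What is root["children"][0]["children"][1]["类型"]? "root"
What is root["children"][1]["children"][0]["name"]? "node_30"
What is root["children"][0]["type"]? "entry"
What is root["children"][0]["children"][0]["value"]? 67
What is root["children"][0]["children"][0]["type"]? "child"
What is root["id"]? 713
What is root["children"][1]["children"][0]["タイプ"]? "item"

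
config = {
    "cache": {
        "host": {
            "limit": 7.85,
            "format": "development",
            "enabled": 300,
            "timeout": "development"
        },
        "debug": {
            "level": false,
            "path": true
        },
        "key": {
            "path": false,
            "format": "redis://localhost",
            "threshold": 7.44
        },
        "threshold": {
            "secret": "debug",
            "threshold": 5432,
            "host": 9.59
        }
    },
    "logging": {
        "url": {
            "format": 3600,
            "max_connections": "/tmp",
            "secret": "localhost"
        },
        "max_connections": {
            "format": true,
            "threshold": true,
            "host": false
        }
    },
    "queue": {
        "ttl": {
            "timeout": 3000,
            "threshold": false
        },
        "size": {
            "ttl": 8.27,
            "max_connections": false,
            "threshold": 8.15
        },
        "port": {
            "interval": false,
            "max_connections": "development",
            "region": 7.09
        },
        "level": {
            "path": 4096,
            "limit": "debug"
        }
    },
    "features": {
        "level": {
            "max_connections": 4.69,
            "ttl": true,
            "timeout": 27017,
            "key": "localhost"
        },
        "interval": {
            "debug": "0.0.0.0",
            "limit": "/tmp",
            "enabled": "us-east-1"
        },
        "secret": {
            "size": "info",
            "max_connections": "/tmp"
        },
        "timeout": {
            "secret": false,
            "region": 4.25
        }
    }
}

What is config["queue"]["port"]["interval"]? False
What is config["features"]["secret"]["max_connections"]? "/tmp"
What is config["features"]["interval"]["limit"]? "/tmp"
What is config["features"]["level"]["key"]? "localhost"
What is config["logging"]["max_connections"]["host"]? False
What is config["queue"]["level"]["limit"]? "debug"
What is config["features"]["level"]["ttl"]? True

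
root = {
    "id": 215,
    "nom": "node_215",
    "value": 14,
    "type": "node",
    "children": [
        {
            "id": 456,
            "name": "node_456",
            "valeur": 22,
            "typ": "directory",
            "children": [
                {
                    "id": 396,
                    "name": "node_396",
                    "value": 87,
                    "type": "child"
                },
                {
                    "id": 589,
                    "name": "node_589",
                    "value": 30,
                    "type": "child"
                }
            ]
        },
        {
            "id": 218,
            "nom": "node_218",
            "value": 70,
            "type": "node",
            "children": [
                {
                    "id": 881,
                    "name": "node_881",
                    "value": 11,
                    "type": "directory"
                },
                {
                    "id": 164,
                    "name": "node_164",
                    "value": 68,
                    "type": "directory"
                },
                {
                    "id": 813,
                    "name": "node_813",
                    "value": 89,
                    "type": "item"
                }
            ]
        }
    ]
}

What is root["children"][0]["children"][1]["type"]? "child"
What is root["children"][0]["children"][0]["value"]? 87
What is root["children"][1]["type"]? "node"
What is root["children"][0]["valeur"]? 22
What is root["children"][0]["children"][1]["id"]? 589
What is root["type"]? "node"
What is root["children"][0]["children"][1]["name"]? "node_589"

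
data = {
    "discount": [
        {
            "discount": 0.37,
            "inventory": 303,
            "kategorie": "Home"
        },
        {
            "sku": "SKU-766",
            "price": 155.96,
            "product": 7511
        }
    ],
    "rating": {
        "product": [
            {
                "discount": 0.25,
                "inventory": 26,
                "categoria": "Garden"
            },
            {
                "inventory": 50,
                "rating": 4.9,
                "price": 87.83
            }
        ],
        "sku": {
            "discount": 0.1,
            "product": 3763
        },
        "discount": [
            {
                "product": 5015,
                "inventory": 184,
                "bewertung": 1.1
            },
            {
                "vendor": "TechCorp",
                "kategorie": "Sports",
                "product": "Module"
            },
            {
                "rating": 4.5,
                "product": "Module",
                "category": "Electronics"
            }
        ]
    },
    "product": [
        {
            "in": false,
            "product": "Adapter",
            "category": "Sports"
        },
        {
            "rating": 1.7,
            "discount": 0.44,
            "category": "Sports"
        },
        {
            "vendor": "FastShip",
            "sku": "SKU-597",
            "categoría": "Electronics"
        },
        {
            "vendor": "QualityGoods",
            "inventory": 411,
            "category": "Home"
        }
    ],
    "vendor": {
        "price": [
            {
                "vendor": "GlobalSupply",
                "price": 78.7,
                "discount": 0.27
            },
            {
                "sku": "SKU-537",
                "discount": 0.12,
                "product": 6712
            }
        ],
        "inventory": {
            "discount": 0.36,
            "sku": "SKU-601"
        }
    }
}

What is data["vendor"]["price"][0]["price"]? 78.7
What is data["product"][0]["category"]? "Sports"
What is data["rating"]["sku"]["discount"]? 0.1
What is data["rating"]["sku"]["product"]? 3763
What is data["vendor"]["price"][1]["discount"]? 0.12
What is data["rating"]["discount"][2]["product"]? "Module"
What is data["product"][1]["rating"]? 1.7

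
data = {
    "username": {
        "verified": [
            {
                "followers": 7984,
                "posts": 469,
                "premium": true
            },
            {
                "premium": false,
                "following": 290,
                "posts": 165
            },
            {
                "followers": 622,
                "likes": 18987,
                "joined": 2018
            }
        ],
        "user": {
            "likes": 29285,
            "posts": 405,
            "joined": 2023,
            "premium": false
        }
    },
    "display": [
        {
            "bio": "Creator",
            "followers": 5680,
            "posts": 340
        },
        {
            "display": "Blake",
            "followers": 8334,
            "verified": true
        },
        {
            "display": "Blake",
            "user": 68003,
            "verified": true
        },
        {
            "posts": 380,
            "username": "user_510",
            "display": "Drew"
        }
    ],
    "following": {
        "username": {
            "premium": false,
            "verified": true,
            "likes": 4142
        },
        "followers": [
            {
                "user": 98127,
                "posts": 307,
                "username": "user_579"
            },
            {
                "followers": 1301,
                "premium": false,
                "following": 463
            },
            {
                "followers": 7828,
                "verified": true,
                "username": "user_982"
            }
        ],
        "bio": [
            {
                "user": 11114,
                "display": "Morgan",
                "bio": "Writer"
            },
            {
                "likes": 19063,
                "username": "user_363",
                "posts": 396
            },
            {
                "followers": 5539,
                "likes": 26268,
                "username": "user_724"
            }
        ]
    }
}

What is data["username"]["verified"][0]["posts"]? 469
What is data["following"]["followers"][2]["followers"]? 7828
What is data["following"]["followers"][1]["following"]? 463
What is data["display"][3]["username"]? "user_510"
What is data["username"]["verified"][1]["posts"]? 165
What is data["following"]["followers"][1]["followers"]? 1301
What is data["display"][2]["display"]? "Blake"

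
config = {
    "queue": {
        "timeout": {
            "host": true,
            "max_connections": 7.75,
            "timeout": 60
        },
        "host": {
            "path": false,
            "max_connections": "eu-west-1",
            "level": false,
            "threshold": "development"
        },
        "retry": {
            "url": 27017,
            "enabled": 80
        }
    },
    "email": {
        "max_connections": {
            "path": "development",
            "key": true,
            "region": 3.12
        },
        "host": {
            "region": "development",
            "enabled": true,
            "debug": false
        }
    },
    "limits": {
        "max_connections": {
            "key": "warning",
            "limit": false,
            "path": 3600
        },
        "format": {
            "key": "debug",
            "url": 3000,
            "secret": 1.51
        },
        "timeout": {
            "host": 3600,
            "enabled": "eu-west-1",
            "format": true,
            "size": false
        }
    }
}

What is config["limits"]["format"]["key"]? "debug"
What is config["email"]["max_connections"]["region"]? 3.12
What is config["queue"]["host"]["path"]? False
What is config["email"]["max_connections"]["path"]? "development"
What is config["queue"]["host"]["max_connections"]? "eu-west-1"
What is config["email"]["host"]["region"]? "development"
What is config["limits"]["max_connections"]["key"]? "warning"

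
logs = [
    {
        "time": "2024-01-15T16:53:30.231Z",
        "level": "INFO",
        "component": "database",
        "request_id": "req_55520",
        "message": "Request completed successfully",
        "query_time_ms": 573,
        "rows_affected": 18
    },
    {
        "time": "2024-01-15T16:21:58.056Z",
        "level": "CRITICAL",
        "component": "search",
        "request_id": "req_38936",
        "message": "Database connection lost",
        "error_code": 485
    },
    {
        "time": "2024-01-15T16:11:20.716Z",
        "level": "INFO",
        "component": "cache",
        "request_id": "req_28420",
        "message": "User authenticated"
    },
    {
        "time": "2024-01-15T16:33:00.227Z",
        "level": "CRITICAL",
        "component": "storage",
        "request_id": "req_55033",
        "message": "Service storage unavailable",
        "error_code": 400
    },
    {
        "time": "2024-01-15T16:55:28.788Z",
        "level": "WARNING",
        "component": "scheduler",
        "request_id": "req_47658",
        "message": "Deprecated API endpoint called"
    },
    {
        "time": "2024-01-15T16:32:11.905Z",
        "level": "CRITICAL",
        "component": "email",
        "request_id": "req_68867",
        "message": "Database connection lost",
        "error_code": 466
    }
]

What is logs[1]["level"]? "CRITICAL"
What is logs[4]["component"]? "scheduler"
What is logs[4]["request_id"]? "req_47658"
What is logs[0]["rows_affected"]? 18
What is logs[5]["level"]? "CRITICAL"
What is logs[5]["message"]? "Database connection lost"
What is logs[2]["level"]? "INFO"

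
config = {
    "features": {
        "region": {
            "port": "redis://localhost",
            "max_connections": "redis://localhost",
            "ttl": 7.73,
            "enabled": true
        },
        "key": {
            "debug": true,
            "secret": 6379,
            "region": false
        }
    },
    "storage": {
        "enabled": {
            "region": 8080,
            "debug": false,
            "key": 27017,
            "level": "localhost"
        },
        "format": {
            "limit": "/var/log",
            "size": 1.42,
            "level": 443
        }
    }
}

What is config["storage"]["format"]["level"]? 443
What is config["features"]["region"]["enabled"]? True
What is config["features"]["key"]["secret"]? 6379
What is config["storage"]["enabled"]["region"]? 8080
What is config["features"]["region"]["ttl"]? 7.73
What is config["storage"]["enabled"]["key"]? 27017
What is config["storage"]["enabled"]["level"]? "localhost"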